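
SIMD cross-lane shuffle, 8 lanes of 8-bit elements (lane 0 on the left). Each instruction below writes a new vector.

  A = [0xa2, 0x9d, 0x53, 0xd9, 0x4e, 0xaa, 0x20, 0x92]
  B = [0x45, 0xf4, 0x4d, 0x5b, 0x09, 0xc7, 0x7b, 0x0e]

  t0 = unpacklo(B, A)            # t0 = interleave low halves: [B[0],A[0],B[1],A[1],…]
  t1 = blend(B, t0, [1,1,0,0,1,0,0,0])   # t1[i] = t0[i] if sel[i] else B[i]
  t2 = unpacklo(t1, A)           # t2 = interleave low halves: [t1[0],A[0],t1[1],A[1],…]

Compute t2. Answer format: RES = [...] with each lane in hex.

RES = [0x45, 0xa2, 0xa2, 0x9d, 0x4d, 0x53, 0x5b, 0xd9]

t0 = [0x45, 0xa2, 0xf4, 0x9d, 0x4d, 0x53, 0x5b, 0xd9]
t1 = [0x45, 0xa2, 0x4d, 0x5b, 0x4d, 0xc7, 0x7b, 0x0e]
t2 = [0x45, 0xa2, 0xa2, 0x9d, 0x4d, 0x53, 0x5b, 0xd9]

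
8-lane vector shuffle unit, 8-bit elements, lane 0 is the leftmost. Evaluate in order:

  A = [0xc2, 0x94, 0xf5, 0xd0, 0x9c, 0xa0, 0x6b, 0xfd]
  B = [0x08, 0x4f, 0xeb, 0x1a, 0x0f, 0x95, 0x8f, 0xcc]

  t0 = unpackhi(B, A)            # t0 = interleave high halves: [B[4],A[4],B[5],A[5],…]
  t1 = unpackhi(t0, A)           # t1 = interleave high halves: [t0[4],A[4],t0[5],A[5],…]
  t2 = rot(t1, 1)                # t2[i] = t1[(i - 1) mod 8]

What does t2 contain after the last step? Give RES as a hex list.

RES = [0xfd, 0x8f, 0x9c, 0x6b, 0xa0, 0xcc, 0x6b, 0xfd]

  t0: 0f 9c 95 a0 8f 6b cc fd
  t1: 8f 9c 6b a0 cc 6b fd fd
  t2: fd 8f 9c 6b a0 cc 6b fd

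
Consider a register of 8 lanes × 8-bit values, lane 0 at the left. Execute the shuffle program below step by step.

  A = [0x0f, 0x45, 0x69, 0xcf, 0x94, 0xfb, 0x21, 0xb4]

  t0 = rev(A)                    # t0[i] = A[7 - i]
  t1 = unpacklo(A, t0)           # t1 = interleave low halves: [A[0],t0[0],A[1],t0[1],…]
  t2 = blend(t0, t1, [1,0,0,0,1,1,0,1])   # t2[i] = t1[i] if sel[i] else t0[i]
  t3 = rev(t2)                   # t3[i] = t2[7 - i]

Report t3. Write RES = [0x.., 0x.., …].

  t0: b4 21 fb 94 cf 69 45 0f
  t1: 0f b4 45 21 69 fb cf 94
  t2: 0f 21 fb 94 69 fb 45 94
  t3: 94 45 fb 69 94 fb 21 0f

RES = [ 0x94  0x45  0xfb  0x69  0x94  0xfb  0x21  0x0f ]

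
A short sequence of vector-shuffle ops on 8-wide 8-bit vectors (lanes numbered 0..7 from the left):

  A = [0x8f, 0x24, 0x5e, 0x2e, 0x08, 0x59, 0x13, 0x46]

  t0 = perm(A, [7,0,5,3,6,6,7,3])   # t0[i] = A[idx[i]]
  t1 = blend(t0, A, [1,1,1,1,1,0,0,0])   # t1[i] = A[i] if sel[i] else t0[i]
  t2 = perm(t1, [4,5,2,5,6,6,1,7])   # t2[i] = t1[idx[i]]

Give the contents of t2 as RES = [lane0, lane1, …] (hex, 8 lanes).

RES = [0x08, 0x13, 0x5e, 0x13, 0x46, 0x46, 0x24, 0x2e]

  t0: 46 8f 59 2e 13 13 46 2e
  t1: 8f 24 5e 2e 08 13 46 2e
  t2: 08 13 5e 13 46 46 24 2e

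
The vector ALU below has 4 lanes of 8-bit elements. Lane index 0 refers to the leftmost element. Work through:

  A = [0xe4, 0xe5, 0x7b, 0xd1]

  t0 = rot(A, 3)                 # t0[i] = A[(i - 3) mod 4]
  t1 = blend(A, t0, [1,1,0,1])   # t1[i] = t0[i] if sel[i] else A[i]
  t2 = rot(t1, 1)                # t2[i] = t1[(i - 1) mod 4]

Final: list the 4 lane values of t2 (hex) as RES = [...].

RES = [ 0xe4  0xe5  0x7b  0x7b ]

→ t0 |e5|7b|d1|e4|
→ t1 |e5|7b|7b|e4|
→ t2 |e4|e5|7b|7b|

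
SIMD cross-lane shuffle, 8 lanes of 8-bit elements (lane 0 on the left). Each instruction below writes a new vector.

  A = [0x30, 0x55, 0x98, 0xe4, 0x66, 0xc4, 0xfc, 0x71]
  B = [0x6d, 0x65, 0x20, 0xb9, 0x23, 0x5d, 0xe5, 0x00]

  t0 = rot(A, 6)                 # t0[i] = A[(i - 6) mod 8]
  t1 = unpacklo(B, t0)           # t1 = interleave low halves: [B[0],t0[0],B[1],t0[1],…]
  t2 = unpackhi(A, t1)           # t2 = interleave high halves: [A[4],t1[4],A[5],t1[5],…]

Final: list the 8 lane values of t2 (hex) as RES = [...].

  t0: 98 e4 66 c4 fc 71 30 55
  t1: 6d 98 65 e4 20 66 b9 c4
  t2: 66 20 c4 66 fc b9 71 c4

RES = [ 0x66  0x20  0xc4  0x66  0xfc  0xb9  0x71  0xc4 ]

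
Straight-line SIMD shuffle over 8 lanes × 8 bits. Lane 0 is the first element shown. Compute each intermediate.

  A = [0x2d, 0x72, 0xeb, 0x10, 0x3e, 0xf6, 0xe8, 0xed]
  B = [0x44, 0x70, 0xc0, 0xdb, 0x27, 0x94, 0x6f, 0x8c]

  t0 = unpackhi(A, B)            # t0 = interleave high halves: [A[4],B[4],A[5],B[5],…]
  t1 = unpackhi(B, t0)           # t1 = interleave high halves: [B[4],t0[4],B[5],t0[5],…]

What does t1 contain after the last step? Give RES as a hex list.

→ t0 |3e|27|f6|94|e8|6f|ed|8c|
→ t1 |27|e8|94|6f|6f|ed|8c|8c|

RES = [0x27, 0xe8, 0x94, 0x6f, 0x6f, 0xed, 0x8c, 0x8c]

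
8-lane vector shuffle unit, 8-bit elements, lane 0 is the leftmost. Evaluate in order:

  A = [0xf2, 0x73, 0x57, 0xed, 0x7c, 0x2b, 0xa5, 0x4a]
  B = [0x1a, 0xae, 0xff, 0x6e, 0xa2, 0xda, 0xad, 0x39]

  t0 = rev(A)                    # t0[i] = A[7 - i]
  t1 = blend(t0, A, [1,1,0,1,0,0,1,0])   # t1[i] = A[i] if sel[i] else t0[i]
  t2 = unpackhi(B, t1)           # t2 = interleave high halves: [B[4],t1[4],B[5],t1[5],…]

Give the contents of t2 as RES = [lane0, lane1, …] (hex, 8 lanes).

  t0: 4a a5 2b 7c ed 57 73 f2
  t1: f2 73 2b ed ed 57 a5 f2
  t2: a2 ed da 57 ad a5 39 f2

RES = [0xa2, 0xed, 0xda, 0x57, 0xad, 0xa5, 0x39, 0xf2]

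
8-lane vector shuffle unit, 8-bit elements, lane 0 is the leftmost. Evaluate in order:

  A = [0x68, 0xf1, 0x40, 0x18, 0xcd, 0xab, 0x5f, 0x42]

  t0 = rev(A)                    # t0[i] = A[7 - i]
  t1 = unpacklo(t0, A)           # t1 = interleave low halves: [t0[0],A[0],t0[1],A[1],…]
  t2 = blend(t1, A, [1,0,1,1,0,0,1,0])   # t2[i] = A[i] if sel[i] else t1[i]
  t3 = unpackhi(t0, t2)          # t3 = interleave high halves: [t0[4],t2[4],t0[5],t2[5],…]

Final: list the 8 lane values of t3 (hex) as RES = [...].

→ t0 |42|5f|ab|cd|18|40|f1|68|
→ t1 |42|68|5f|f1|ab|40|cd|18|
→ t2 |68|68|40|18|ab|40|5f|18|
→ t3 |18|ab|40|40|f1|5f|68|18|

RES = [0x18, 0xab, 0x40, 0x40, 0xf1, 0x5f, 0x68, 0x18]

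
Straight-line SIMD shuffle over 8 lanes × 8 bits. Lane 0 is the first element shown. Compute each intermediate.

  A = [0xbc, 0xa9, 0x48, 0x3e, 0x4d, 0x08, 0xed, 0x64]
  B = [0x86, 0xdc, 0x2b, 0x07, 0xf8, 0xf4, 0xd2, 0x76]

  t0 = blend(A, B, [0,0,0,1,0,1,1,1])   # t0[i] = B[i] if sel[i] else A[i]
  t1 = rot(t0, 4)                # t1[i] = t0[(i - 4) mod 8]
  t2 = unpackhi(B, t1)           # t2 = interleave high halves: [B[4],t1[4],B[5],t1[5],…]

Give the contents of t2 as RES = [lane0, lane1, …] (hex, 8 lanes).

→ t0 |bc|a9|48|07|4d|f4|d2|76|
→ t1 |4d|f4|d2|76|bc|a9|48|07|
→ t2 |f8|bc|f4|a9|d2|48|76|07|

RES = [ 0xf8  0xbc  0xf4  0xa9  0xd2  0x48  0x76  0x07 ]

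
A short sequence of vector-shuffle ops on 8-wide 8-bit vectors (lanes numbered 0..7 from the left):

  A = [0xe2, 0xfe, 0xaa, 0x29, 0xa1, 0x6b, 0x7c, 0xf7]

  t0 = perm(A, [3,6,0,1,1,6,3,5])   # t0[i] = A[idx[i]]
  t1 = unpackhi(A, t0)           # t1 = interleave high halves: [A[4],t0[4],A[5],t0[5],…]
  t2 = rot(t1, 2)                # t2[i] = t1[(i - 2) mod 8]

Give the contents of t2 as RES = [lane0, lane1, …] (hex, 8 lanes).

t0 = [0x29, 0x7c, 0xe2, 0xfe, 0xfe, 0x7c, 0x29, 0x6b]
t1 = [0xa1, 0xfe, 0x6b, 0x7c, 0x7c, 0x29, 0xf7, 0x6b]
t2 = [0xf7, 0x6b, 0xa1, 0xfe, 0x6b, 0x7c, 0x7c, 0x29]

RES = [ 0xf7  0x6b  0xa1  0xfe  0x6b  0x7c  0x7c  0x29 ]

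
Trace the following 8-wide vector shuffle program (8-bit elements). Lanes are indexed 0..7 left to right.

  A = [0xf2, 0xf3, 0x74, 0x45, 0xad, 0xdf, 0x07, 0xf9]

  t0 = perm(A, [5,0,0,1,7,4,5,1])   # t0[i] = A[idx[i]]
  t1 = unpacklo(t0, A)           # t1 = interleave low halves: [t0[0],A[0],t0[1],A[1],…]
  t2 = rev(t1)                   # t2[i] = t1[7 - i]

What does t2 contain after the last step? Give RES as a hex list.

t0 = [0xdf, 0xf2, 0xf2, 0xf3, 0xf9, 0xad, 0xdf, 0xf3]
t1 = [0xdf, 0xf2, 0xf2, 0xf3, 0xf2, 0x74, 0xf3, 0x45]
t2 = [0x45, 0xf3, 0x74, 0xf2, 0xf3, 0xf2, 0xf2, 0xdf]

RES = [ 0x45  0xf3  0x74  0xf2  0xf3  0xf2  0xf2  0xdf ]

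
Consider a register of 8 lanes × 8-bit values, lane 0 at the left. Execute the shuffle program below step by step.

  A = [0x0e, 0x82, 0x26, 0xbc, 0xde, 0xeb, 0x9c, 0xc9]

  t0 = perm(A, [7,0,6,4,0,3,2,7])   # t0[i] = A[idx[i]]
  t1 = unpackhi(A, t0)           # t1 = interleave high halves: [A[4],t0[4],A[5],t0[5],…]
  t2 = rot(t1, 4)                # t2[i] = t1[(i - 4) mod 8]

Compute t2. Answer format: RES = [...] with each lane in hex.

RES = [ 0x9c  0x26  0xc9  0xc9  0xde  0x0e  0xeb  0xbc ]

t0 = [0xc9, 0x0e, 0x9c, 0xde, 0x0e, 0xbc, 0x26, 0xc9]
t1 = [0xde, 0x0e, 0xeb, 0xbc, 0x9c, 0x26, 0xc9, 0xc9]
t2 = [0x9c, 0x26, 0xc9, 0xc9, 0xde, 0x0e, 0xeb, 0xbc]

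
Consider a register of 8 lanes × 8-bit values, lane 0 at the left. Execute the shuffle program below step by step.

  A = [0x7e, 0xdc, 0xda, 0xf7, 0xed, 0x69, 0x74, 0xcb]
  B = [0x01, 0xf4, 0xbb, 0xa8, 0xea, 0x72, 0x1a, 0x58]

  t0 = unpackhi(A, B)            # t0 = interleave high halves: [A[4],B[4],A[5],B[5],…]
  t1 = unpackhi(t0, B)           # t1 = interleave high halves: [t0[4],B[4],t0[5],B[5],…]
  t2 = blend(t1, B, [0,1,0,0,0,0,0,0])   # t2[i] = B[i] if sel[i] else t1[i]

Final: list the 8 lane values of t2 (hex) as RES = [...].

RES = [ 0x74  0xf4  0x1a  0x72  0xcb  0x1a  0x58  0x58 ]

→ t0 |ed|ea|69|72|74|1a|cb|58|
→ t1 |74|ea|1a|72|cb|1a|58|58|
→ t2 |74|f4|1a|72|cb|1a|58|58|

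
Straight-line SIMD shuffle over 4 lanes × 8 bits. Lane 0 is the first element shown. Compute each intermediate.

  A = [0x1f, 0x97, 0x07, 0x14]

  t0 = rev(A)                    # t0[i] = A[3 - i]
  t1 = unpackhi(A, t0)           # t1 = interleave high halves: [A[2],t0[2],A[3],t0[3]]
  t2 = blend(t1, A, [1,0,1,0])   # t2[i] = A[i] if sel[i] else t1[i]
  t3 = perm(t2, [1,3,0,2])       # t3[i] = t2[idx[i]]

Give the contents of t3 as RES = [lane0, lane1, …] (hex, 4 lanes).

→ t0 |14|07|97|1f|
→ t1 |07|97|14|1f|
→ t2 |1f|97|07|1f|
→ t3 |97|1f|1f|07|

RES = [0x97, 0x1f, 0x1f, 0x07]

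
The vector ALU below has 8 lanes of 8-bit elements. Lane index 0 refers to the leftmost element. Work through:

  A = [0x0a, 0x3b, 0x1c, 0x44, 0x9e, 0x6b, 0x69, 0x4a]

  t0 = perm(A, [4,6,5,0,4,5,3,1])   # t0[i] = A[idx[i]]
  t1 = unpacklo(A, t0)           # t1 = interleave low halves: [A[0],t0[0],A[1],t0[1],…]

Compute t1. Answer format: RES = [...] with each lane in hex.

RES = [ 0x0a  0x9e  0x3b  0x69  0x1c  0x6b  0x44  0x0a ]

t0 = [0x9e, 0x69, 0x6b, 0x0a, 0x9e, 0x6b, 0x44, 0x3b]
t1 = [0x0a, 0x9e, 0x3b, 0x69, 0x1c, 0x6b, 0x44, 0x0a]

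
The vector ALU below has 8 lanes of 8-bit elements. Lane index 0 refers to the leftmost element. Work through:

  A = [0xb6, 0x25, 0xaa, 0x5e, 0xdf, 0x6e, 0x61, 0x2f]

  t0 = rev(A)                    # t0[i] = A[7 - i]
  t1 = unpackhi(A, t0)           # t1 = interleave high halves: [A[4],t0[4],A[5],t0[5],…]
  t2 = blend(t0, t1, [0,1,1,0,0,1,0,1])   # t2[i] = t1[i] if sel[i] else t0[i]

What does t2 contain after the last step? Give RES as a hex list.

RES = [ 0x2f  0x5e  0x6e  0xdf  0x5e  0x25  0x25  0xb6 ]

  t0: 2f 61 6e df 5e aa 25 b6
  t1: df 5e 6e aa 61 25 2f b6
  t2: 2f 5e 6e df 5e 25 25 b6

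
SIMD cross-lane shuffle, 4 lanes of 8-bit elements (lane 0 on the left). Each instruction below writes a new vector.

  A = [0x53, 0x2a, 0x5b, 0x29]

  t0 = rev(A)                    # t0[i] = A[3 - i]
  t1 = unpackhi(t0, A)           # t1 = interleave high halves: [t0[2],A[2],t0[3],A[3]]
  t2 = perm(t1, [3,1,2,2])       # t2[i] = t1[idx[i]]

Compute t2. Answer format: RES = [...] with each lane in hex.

RES = [0x29, 0x5b, 0x53, 0x53]

  t0: 29 5b 2a 53
  t1: 2a 5b 53 29
  t2: 29 5b 53 53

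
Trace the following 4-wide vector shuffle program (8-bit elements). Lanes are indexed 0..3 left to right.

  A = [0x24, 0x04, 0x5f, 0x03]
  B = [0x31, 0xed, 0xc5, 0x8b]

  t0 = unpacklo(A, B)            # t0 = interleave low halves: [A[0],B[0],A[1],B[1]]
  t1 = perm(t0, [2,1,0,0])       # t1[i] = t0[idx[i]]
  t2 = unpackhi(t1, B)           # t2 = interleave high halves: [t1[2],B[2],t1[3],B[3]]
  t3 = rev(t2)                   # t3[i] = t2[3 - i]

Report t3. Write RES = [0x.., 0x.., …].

RES = [ 0x8b  0x24  0xc5  0x24 ]

t0 = [0x24, 0x31, 0x04, 0xed]
t1 = [0x04, 0x31, 0x24, 0x24]
t2 = [0x24, 0xc5, 0x24, 0x8b]
t3 = [0x8b, 0x24, 0xc5, 0x24]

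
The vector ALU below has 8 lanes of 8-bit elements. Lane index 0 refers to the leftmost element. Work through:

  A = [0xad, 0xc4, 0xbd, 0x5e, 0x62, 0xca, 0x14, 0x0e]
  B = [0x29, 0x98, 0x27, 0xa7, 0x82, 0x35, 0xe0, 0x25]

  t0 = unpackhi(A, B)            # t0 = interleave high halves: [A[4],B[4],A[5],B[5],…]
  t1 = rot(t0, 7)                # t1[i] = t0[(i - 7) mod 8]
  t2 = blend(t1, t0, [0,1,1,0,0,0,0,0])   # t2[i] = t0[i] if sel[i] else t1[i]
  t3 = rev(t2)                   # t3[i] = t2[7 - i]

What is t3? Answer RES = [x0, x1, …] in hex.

→ t0 |62|82|ca|35|14|e0|0e|25|
→ t1 |82|ca|35|14|e0|0e|25|62|
→ t2 |82|82|ca|14|e0|0e|25|62|
→ t3 |62|25|0e|e0|14|ca|82|82|

RES = [0x62, 0x25, 0x0e, 0xe0, 0x14, 0xca, 0x82, 0x82]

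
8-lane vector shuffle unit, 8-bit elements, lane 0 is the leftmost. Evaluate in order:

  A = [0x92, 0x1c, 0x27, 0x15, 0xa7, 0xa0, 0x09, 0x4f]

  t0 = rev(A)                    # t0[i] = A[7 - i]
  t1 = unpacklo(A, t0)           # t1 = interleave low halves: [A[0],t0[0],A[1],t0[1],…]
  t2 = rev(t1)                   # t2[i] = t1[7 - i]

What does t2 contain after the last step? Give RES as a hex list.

→ t0 |4f|09|a0|a7|15|27|1c|92|
→ t1 |92|4f|1c|09|27|a0|15|a7|
→ t2 |a7|15|a0|27|09|1c|4f|92|

RES = [0xa7, 0x15, 0xa0, 0x27, 0x09, 0x1c, 0x4f, 0x92]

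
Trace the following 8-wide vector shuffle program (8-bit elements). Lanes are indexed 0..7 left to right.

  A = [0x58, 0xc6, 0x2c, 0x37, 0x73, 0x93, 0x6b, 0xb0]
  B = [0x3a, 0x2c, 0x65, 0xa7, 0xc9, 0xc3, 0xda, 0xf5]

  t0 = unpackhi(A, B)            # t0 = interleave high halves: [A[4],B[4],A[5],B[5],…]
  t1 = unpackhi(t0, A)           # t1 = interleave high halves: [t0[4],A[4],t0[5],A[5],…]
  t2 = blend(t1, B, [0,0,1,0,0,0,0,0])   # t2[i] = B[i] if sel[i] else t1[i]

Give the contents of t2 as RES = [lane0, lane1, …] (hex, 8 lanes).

  t0: 73 c9 93 c3 6b da b0 f5
  t1: 6b 73 da 93 b0 6b f5 b0
  t2: 6b 73 65 93 b0 6b f5 b0

RES = [0x6b, 0x73, 0x65, 0x93, 0xb0, 0x6b, 0xf5, 0xb0]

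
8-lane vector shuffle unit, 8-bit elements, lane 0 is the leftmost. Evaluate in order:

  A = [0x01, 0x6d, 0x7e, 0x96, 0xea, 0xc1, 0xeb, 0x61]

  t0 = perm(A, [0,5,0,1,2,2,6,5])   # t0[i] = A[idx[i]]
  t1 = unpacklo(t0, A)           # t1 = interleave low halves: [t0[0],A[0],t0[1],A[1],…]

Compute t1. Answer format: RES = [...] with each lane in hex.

  t0: 01 c1 01 6d 7e 7e eb c1
  t1: 01 01 c1 6d 01 7e 6d 96

RES = [ 0x01  0x01  0xc1  0x6d  0x01  0x7e  0x6d  0x96 ]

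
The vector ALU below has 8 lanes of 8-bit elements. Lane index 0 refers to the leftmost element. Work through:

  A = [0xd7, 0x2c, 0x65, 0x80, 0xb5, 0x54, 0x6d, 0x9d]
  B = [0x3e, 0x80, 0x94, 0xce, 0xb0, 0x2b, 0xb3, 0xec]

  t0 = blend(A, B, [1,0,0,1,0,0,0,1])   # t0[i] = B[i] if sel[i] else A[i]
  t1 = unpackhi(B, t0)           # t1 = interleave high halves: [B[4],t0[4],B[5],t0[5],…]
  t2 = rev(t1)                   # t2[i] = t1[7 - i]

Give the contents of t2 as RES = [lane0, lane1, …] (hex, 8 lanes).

t0 = [0x3e, 0x2c, 0x65, 0xce, 0xb5, 0x54, 0x6d, 0xec]
t1 = [0xb0, 0xb5, 0x2b, 0x54, 0xb3, 0x6d, 0xec, 0xec]
t2 = [0xec, 0xec, 0x6d, 0xb3, 0x54, 0x2b, 0xb5, 0xb0]

RES = [ 0xec  0xec  0x6d  0xb3  0x54  0x2b  0xb5  0xb0 ]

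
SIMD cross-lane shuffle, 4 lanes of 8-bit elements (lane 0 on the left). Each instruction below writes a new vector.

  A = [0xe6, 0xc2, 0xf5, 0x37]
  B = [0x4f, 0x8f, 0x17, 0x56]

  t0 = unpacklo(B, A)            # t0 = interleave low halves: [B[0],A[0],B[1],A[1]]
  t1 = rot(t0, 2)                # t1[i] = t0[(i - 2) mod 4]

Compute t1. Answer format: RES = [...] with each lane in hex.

RES = [0x8f, 0xc2, 0x4f, 0xe6]

t0 = [0x4f, 0xe6, 0x8f, 0xc2]
t1 = [0x8f, 0xc2, 0x4f, 0xe6]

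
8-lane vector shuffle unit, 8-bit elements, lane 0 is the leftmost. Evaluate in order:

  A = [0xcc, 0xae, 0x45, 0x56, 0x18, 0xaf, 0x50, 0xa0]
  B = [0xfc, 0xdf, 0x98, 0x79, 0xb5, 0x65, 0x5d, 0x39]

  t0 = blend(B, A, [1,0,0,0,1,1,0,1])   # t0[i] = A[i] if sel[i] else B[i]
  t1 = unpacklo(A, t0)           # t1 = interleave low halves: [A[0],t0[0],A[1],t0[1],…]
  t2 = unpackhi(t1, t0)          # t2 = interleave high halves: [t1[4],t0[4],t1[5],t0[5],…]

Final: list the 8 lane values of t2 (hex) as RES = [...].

RES = [ 0x45  0x18  0x98  0xaf  0x56  0x5d  0x79  0xa0 ]

→ t0 |cc|df|98|79|18|af|5d|a0|
→ t1 |cc|cc|ae|df|45|98|56|79|
→ t2 |45|18|98|af|56|5d|79|a0|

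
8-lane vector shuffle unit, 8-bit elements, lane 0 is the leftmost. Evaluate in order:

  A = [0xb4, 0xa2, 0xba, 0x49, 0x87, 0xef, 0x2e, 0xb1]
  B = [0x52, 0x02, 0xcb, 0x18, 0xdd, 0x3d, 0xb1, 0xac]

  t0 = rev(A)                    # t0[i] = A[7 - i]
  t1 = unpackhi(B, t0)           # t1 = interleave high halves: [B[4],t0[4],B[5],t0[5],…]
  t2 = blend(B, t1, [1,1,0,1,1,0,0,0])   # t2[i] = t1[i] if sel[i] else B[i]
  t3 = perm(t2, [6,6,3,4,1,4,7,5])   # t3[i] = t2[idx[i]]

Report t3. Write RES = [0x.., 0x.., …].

RES = [0xb1, 0xb1, 0xba, 0xb1, 0x49, 0xb1, 0xac, 0x3d]

  t0: b1 2e ef 87 49 ba a2 b4
  t1: dd 49 3d ba b1 a2 ac b4
  t2: dd 49 cb ba b1 3d b1 ac
  t3: b1 b1 ba b1 49 b1 ac 3d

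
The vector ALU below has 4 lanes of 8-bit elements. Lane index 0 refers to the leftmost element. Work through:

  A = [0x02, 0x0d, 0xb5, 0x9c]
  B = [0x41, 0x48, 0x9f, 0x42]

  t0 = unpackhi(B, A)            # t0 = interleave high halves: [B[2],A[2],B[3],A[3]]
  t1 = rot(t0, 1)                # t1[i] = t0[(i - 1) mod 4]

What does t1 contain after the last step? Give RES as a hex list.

t0 = [0x9f, 0xb5, 0x42, 0x9c]
t1 = [0x9c, 0x9f, 0xb5, 0x42]

RES = [ 0x9c  0x9f  0xb5  0x42 ]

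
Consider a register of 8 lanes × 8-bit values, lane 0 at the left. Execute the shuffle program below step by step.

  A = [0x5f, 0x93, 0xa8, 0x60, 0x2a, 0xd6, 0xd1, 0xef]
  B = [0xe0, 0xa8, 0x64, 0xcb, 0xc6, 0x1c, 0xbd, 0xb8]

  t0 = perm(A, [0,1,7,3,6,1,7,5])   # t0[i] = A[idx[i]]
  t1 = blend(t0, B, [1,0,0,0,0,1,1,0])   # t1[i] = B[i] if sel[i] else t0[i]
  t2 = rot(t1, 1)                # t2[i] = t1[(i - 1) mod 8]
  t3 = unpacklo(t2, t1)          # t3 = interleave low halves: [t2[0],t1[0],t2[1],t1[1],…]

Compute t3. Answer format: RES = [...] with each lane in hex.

→ t0 |5f|93|ef|60|d1|93|ef|d6|
→ t1 |e0|93|ef|60|d1|1c|bd|d6|
→ t2 |d6|e0|93|ef|60|d1|1c|bd|
→ t3 |d6|e0|e0|93|93|ef|ef|60|

RES = [0xd6, 0xe0, 0xe0, 0x93, 0x93, 0xef, 0xef, 0x60]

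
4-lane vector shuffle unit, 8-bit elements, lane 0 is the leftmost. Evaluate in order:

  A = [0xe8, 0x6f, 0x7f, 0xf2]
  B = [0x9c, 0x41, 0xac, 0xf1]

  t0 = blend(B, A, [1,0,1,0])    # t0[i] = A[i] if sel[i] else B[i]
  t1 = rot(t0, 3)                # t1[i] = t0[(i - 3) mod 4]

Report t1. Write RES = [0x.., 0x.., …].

t0 = [0xe8, 0x41, 0x7f, 0xf1]
t1 = [0x41, 0x7f, 0xf1, 0xe8]

RES = [ 0x41  0x7f  0xf1  0xe8 ]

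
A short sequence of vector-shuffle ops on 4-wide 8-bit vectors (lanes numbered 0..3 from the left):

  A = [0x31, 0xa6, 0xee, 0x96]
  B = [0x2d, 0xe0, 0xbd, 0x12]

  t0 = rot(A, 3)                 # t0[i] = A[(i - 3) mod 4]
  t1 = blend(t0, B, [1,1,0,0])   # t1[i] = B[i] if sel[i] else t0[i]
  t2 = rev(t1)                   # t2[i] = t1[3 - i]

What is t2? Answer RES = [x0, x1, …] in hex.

t0 = [0xa6, 0xee, 0x96, 0x31]
t1 = [0x2d, 0xe0, 0x96, 0x31]
t2 = [0x31, 0x96, 0xe0, 0x2d]

RES = [ 0x31  0x96  0xe0  0x2d ]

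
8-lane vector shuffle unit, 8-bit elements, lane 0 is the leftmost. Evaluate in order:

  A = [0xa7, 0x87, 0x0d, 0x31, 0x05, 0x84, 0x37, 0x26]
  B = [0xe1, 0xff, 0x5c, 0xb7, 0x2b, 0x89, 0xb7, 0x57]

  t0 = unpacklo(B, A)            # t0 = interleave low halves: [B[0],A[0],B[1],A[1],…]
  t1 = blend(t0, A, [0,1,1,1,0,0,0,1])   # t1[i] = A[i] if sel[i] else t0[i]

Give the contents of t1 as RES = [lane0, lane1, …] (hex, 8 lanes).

  t0: e1 a7 ff 87 5c 0d b7 31
  t1: e1 87 0d 31 5c 0d b7 26

RES = [0xe1, 0x87, 0x0d, 0x31, 0x5c, 0x0d, 0xb7, 0x26]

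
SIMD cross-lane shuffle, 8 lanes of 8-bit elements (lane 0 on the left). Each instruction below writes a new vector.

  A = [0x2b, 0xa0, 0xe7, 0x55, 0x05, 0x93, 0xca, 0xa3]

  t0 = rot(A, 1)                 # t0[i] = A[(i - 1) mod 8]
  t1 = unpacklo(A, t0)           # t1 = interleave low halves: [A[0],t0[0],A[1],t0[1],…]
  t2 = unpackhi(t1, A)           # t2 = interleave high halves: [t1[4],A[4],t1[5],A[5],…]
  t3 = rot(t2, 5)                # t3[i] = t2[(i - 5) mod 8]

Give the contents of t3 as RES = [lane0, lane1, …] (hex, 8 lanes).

RES = [ 0x93  0x55  0xca  0xe7  0xa3  0xe7  0x05  0xa0 ]

t0 = [0xa3, 0x2b, 0xa0, 0xe7, 0x55, 0x05, 0x93, 0xca]
t1 = [0x2b, 0xa3, 0xa0, 0x2b, 0xe7, 0xa0, 0x55, 0xe7]
t2 = [0xe7, 0x05, 0xa0, 0x93, 0x55, 0xca, 0xe7, 0xa3]
t3 = [0x93, 0x55, 0xca, 0xe7, 0xa3, 0xe7, 0x05, 0xa0]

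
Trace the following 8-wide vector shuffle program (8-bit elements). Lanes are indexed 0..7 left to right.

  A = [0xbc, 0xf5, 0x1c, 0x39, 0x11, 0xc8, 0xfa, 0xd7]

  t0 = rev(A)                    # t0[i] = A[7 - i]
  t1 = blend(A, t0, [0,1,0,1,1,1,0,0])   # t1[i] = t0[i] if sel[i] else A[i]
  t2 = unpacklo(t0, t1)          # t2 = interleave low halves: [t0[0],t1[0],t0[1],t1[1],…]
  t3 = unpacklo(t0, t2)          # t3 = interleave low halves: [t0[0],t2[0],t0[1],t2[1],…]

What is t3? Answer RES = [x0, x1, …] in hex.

→ t0 |d7|fa|c8|11|39|1c|f5|bc|
→ t1 |bc|fa|1c|11|39|1c|fa|d7|
→ t2 |d7|bc|fa|fa|c8|1c|11|11|
→ t3 |d7|d7|fa|bc|c8|fa|11|fa|

RES = [ 0xd7  0xd7  0xfa  0xbc  0xc8  0xfa  0x11  0xfa ]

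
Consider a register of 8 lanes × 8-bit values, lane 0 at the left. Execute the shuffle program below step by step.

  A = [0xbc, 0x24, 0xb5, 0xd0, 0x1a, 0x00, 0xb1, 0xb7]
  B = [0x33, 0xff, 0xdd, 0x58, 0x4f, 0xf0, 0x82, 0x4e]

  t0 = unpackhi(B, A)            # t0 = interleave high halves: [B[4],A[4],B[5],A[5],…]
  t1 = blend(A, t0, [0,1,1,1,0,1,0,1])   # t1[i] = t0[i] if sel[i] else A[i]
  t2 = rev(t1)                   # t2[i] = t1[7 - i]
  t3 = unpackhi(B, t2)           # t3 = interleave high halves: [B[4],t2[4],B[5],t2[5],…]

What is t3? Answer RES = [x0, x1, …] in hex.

RES = [0x4f, 0x00, 0xf0, 0xf0, 0x82, 0x1a, 0x4e, 0xbc]

t0 = [0x4f, 0x1a, 0xf0, 0x00, 0x82, 0xb1, 0x4e, 0xb7]
t1 = [0xbc, 0x1a, 0xf0, 0x00, 0x1a, 0xb1, 0xb1, 0xb7]
t2 = [0xb7, 0xb1, 0xb1, 0x1a, 0x00, 0xf0, 0x1a, 0xbc]
t3 = [0x4f, 0x00, 0xf0, 0xf0, 0x82, 0x1a, 0x4e, 0xbc]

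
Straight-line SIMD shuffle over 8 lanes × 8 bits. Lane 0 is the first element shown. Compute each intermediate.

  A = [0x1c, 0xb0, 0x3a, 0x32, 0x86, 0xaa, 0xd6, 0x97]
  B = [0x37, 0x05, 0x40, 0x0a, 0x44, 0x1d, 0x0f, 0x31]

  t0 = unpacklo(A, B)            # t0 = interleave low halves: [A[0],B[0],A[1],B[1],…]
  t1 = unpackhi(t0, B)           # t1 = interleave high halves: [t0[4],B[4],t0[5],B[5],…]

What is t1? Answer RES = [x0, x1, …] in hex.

  t0: 1c 37 b0 05 3a 40 32 0a
  t1: 3a 44 40 1d 32 0f 0a 31

RES = [0x3a, 0x44, 0x40, 0x1d, 0x32, 0x0f, 0x0a, 0x31]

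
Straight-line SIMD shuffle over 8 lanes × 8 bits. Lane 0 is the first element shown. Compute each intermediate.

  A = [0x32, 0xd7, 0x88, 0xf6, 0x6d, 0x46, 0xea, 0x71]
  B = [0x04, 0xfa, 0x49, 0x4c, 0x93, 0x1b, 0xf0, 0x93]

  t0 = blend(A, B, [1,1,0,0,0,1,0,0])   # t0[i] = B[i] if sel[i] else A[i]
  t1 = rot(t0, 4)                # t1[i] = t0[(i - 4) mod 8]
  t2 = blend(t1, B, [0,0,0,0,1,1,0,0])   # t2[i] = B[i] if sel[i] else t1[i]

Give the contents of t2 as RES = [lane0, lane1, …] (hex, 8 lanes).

RES = [0x6d, 0x1b, 0xea, 0x71, 0x93, 0x1b, 0x88, 0xf6]

  t0: 04 fa 88 f6 6d 1b ea 71
  t1: 6d 1b ea 71 04 fa 88 f6
  t2: 6d 1b ea 71 93 1b 88 f6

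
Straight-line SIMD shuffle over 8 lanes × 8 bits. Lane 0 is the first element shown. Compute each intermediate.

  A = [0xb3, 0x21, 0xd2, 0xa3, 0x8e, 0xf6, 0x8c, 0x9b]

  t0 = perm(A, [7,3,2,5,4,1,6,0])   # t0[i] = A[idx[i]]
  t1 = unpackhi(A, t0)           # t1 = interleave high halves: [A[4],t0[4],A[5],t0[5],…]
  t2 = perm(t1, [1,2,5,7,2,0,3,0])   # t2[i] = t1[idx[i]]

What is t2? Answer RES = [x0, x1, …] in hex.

→ t0 |9b|a3|d2|f6|8e|21|8c|b3|
→ t1 |8e|8e|f6|21|8c|8c|9b|b3|
→ t2 |8e|f6|8c|b3|f6|8e|21|8e|

RES = [0x8e, 0xf6, 0x8c, 0xb3, 0xf6, 0x8e, 0x21, 0x8e]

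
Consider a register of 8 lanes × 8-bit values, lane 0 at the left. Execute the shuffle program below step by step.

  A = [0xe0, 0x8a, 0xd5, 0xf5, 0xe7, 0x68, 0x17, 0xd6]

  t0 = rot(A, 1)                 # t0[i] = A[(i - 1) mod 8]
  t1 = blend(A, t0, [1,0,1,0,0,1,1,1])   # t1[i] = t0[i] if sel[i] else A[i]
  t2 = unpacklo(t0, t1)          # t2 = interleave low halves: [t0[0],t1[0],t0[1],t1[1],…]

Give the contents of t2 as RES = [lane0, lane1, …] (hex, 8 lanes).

RES = [ 0xd6  0xd6  0xe0  0x8a  0x8a  0x8a  0xd5  0xf5 ]

→ t0 |d6|e0|8a|d5|f5|e7|68|17|
→ t1 |d6|8a|8a|f5|e7|e7|68|17|
→ t2 |d6|d6|e0|8a|8a|8a|d5|f5|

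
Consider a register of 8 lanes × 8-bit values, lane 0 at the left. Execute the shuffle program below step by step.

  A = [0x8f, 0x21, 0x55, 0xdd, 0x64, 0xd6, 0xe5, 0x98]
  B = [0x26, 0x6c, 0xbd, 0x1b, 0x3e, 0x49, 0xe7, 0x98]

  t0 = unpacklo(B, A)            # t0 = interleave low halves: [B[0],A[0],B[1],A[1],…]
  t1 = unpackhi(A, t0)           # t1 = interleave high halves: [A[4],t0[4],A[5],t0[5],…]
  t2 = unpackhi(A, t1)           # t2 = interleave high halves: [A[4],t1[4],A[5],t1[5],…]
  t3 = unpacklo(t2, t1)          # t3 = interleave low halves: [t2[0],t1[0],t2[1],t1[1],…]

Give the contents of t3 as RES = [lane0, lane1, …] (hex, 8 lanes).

RES = [ 0x64  0x64  0xe5  0xbd  0xd6  0xd6  0x1b  0x55 ]

→ t0 |26|8f|6c|21|bd|55|1b|dd|
→ t1 |64|bd|d6|55|e5|1b|98|dd|
→ t2 |64|e5|d6|1b|e5|98|98|dd|
→ t3 |64|64|e5|bd|d6|d6|1b|55|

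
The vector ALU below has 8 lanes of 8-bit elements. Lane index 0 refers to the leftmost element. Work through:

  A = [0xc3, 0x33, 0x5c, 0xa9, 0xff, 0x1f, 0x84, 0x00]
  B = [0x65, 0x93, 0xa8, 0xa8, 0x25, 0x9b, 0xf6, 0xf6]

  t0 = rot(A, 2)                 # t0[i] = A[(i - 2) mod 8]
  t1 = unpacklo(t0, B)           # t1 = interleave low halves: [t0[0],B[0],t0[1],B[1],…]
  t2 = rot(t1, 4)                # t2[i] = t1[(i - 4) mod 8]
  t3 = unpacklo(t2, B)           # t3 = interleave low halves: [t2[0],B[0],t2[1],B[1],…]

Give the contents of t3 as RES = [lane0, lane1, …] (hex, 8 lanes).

t0 = [0x84, 0x00, 0xc3, 0x33, 0x5c, 0xa9, 0xff, 0x1f]
t1 = [0x84, 0x65, 0x00, 0x93, 0xc3, 0xa8, 0x33, 0xa8]
t2 = [0xc3, 0xa8, 0x33, 0xa8, 0x84, 0x65, 0x00, 0x93]
t3 = [0xc3, 0x65, 0xa8, 0x93, 0x33, 0xa8, 0xa8, 0xa8]

RES = [0xc3, 0x65, 0xa8, 0x93, 0x33, 0xa8, 0xa8, 0xa8]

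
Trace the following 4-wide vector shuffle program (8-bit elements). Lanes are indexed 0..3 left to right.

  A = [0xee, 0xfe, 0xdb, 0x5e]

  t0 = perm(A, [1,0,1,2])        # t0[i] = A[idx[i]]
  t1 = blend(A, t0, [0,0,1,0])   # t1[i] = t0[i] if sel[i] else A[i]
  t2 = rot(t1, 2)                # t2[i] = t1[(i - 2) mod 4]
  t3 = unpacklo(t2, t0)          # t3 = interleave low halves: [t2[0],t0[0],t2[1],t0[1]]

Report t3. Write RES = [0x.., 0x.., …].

RES = [0xfe, 0xfe, 0x5e, 0xee]

t0 = [0xfe, 0xee, 0xfe, 0xdb]
t1 = [0xee, 0xfe, 0xfe, 0x5e]
t2 = [0xfe, 0x5e, 0xee, 0xfe]
t3 = [0xfe, 0xfe, 0x5e, 0xee]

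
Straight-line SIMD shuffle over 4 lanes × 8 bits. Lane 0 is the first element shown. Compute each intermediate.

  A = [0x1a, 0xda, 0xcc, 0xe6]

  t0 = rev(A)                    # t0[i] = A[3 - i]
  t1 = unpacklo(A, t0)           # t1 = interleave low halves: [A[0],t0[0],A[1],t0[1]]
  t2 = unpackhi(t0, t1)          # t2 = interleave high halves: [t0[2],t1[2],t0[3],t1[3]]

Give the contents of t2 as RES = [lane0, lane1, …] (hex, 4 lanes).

t0 = [0xe6, 0xcc, 0xda, 0x1a]
t1 = [0x1a, 0xe6, 0xda, 0xcc]
t2 = [0xda, 0xda, 0x1a, 0xcc]

RES = [ 0xda  0xda  0x1a  0xcc ]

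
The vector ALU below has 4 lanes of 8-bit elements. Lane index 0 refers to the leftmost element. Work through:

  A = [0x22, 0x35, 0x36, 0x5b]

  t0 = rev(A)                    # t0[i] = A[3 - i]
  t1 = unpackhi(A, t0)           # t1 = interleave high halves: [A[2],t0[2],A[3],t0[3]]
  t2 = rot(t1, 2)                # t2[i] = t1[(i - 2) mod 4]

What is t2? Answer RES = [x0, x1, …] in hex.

→ t0 |5b|36|35|22|
→ t1 |36|35|5b|22|
→ t2 |5b|22|36|35|

RES = [ 0x5b  0x22  0x36  0x35 ]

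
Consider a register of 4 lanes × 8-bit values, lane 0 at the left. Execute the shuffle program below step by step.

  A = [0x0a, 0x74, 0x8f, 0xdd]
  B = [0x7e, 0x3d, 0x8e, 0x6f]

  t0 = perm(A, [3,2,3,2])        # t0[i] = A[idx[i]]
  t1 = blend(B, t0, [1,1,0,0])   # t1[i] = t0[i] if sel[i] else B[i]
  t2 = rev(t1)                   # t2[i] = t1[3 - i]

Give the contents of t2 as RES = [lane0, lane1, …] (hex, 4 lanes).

RES = [ 0x6f  0x8e  0x8f  0xdd ]

t0 = [0xdd, 0x8f, 0xdd, 0x8f]
t1 = [0xdd, 0x8f, 0x8e, 0x6f]
t2 = [0x6f, 0x8e, 0x8f, 0xdd]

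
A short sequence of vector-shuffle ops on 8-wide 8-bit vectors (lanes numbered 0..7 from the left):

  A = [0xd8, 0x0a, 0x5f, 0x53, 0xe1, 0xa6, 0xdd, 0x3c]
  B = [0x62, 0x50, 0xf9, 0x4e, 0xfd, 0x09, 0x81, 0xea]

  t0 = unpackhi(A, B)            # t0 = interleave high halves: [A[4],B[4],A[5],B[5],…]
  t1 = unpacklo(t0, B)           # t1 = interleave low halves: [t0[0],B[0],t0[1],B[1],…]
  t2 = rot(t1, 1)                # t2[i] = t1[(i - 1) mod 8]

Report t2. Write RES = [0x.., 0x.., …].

  t0: e1 fd a6 09 dd 81 3c ea
  t1: e1 62 fd 50 a6 f9 09 4e
  t2: 4e e1 62 fd 50 a6 f9 09

RES = [0x4e, 0xe1, 0x62, 0xfd, 0x50, 0xa6, 0xf9, 0x09]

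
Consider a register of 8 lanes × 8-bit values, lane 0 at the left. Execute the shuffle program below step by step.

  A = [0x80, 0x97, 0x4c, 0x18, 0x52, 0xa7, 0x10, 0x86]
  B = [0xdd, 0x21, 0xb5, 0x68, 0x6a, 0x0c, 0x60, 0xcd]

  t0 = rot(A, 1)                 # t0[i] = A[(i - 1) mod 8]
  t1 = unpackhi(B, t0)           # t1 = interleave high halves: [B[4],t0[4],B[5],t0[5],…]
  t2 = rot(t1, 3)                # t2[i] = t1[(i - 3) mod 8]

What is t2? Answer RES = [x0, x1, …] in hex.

RES = [ 0xa7  0xcd  0x10  0x6a  0x18  0x0c  0x52  0x60 ]

→ t0 |86|80|97|4c|18|52|a7|10|
→ t1 |6a|18|0c|52|60|a7|cd|10|
→ t2 |a7|cd|10|6a|18|0c|52|60|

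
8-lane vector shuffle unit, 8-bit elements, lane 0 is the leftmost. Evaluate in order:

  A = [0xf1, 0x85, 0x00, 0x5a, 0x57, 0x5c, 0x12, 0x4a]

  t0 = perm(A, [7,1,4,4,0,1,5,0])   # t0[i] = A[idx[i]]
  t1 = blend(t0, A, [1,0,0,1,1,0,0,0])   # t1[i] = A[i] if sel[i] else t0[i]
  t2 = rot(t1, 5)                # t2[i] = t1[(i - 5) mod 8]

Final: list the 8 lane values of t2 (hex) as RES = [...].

  t0: 4a 85 57 57 f1 85 5c f1
  t1: f1 85 57 5a 57 85 5c f1
  t2: 5a 57 85 5c f1 f1 85 57

RES = [0x5a, 0x57, 0x85, 0x5c, 0xf1, 0xf1, 0x85, 0x57]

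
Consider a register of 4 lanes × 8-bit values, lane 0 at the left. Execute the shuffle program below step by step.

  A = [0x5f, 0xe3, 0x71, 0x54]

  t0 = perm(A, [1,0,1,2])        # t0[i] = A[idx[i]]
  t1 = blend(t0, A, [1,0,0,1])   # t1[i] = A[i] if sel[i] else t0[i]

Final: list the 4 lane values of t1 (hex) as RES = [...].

→ t0 |e3|5f|e3|71|
→ t1 |5f|5f|e3|54|

RES = [0x5f, 0x5f, 0xe3, 0x54]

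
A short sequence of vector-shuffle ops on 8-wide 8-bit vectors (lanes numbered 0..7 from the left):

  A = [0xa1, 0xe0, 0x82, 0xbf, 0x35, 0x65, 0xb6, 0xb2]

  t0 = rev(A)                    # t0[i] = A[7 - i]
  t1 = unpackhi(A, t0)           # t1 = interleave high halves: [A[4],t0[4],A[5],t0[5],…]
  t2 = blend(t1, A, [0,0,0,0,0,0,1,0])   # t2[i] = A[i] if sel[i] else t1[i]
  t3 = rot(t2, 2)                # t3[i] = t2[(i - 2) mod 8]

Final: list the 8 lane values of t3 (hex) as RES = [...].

t0 = [0xb2, 0xb6, 0x65, 0x35, 0xbf, 0x82, 0xe0, 0xa1]
t1 = [0x35, 0xbf, 0x65, 0x82, 0xb6, 0xe0, 0xb2, 0xa1]
t2 = [0x35, 0xbf, 0x65, 0x82, 0xb6, 0xe0, 0xb6, 0xa1]
t3 = [0xb6, 0xa1, 0x35, 0xbf, 0x65, 0x82, 0xb6, 0xe0]

RES = [0xb6, 0xa1, 0x35, 0xbf, 0x65, 0x82, 0xb6, 0xe0]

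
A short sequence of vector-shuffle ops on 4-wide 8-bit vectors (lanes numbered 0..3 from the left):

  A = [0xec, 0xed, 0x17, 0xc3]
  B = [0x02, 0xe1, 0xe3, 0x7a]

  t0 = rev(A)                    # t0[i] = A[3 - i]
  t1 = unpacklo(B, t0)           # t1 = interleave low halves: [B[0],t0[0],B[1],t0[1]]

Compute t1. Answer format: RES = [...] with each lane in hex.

  t0: c3 17 ed ec
  t1: 02 c3 e1 17

RES = [0x02, 0xc3, 0xe1, 0x17]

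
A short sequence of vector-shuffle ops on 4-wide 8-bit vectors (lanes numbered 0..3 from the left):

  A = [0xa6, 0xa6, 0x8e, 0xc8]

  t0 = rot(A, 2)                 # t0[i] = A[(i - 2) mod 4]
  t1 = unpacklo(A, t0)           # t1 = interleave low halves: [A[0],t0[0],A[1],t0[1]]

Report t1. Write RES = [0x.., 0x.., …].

→ t0 |8e|c8|a6|a6|
→ t1 |a6|8e|a6|c8|

RES = [0xa6, 0x8e, 0xa6, 0xc8]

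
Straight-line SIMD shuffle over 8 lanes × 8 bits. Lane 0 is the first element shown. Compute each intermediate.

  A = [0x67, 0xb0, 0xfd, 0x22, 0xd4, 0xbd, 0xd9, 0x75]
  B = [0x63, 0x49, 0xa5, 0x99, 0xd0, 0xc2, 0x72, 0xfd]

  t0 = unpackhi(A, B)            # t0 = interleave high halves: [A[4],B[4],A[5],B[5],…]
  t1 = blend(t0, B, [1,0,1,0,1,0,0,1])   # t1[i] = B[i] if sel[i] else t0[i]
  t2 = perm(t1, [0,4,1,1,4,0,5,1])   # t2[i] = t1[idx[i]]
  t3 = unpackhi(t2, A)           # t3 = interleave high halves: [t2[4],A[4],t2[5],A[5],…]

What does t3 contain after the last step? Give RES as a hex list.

→ t0 |d4|d0|bd|c2|d9|72|75|fd|
→ t1 |63|d0|a5|c2|d0|72|75|fd|
→ t2 |63|d0|d0|d0|d0|63|72|d0|
→ t3 |d0|d4|63|bd|72|d9|d0|75|

RES = [0xd0, 0xd4, 0x63, 0xbd, 0x72, 0xd9, 0xd0, 0x75]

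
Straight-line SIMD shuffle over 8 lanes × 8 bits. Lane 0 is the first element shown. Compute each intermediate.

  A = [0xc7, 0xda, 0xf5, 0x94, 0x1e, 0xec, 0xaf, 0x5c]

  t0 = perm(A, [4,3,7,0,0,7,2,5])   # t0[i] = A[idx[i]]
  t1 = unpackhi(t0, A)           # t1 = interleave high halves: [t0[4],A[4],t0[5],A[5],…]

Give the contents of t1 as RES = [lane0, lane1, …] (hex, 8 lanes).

→ t0 |1e|94|5c|c7|c7|5c|f5|ec|
→ t1 |c7|1e|5c|ec|f5|af|ec|5c|

RES = [ 0xc7  0x1e  0x5c  0xec  0xf5  0xaf  0xec  0x5c ]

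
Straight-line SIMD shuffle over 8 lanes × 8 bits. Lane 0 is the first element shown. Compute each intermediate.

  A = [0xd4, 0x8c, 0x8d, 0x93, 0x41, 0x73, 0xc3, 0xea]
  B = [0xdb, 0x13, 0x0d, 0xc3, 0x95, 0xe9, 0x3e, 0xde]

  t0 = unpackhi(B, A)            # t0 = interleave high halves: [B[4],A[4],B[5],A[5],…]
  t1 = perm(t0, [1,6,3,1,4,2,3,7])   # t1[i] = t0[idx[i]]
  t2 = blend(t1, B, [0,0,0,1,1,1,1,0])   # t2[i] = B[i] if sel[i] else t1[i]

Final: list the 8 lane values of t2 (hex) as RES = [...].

RES = [0x41, 0xde, 0x73, 0xc3, 0x95, 0xe9, 0x3e, 0xea]

t0 = [0x95, 0x41, 0xe9, 0x73, 0x3e, 0xc3, 0xde, 0xea]
t1 = [0x41, 0xde, 0x73, 0x41, 0x3e, 0xe9, 0x73, 0xea]
t2 = [0x41, 0xde, 0x73, 0xc3, 0x95, 0xe9, 0x3e, 0xea]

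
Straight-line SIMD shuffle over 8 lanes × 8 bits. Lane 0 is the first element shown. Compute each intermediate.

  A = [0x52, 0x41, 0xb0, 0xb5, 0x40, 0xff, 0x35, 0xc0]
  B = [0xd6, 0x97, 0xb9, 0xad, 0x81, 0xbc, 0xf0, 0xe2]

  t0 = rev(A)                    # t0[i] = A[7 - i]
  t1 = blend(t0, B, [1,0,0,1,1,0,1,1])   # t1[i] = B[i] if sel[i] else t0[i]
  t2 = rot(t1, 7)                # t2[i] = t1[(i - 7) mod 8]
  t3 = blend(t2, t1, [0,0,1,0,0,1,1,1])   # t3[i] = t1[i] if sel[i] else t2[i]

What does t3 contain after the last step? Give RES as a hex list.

RES = [ 0x35  0xff  0xff  0x81  0xb0  0xb0  0xf0  0xe2 ]

t0 = [0xc0, 0x35, 0xff, 0x40, 0xb5, 0xb0, 0x41, 0x52]
t1 = [0xd6, 0x35, 0xff, 0xad, 0x81, 0xb0, 0xf0, 0xe2]
t2 = [0x35, 0xff, 0xad, 0x81, 0xb0, 0xf0, 0xe2, 0xd6]
t3 = [0x35, 0xff, 0xff, 0x81, 0xb0, 0xb0, 0xf0, 0xe2]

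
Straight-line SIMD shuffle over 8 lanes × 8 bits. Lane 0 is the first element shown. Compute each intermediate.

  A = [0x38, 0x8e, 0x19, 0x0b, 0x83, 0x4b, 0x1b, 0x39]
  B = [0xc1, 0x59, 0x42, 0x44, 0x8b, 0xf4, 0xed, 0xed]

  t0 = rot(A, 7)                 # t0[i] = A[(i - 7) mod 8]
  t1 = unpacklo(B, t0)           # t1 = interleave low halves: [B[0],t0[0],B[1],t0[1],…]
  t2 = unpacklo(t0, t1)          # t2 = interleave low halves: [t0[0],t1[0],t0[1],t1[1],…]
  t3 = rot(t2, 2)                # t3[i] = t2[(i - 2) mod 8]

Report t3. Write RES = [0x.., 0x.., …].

RES = [0x83, 0x19, 0x8e, 0xc1, 0x19, 0x8e, 0x0b, 0x59]

t0 = [0x8e, 0x19, 0x0b, 0x83, 0x4b, 0x1b, 0x39, 0x38]
t1 = [0xc1, 0x8e, 0x59, 0x19, 0x42, 0x0b, 0x44, 0x83]
t2 = [0x8e, 0xc1, 0x19, 0x8e, 0x0b, 0x59, 0x83, 0x19]
t3 = [0x83, 0x19, 0x8e, 0xc1, 0x19, 0x8e, 0x0b, 0x59]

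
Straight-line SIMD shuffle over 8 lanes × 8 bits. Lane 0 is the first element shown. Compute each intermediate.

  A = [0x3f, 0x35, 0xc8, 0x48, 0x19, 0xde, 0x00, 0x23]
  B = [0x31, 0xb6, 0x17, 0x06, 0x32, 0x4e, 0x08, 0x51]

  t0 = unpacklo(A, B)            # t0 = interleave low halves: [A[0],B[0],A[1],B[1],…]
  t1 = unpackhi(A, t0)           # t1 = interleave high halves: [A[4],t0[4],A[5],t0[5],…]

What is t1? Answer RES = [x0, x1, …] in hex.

RES = [0x19, 0xc8, 0xde, 0x17, 0x00, 0x48, 0x23, 0x06]

  t0: 3f 31 35 b6 c8 17 48 06
  t1: 19 c8 de 17 00 48 23 06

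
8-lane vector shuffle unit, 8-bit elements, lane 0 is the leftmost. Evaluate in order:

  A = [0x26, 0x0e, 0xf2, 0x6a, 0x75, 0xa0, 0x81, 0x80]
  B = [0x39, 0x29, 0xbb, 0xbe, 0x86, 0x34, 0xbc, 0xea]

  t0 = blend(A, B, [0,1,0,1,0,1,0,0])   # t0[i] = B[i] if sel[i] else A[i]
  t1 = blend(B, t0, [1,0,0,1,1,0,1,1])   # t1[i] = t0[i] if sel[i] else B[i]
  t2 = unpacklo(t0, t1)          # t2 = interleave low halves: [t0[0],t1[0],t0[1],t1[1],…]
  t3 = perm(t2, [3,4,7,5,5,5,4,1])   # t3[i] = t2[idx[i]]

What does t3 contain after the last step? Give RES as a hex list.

t0 = [0x26, 0x29, 0xf2, 0xbe, 0x75, 0x34, 0x81, 0x80]
t1 = [0x26, 0x29, 0xbb, 0xbe, 0x75, 0x34, 0x81, 0x80]
t2 = [0x26, 0x26, 0x29, 0x29, 0xf2, 0xbb, 0xbe, 0xbe]
t3 = [0x29, 0xf2, 0xbe, 0xbb, 0xbb, 0xbb, 0xf2, 0x26]

RES = [0x29, 0xf2, 0xbe, 0xbb, 0xbb, 0xbb, 0xf2, 0x26]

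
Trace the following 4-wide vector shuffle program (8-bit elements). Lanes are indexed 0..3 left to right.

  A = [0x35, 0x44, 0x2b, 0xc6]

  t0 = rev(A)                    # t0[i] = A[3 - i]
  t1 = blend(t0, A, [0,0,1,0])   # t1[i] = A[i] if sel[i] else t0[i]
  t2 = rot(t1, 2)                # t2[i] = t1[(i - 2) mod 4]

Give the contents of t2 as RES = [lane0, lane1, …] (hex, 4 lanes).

RES = [ 0x2b  0x35  0xc6  0x2b ]

→ t0 |c6|2b|44|35|
→ t1 |c6|2b|2b|35|
→ t2 |2b|35|c6|2b|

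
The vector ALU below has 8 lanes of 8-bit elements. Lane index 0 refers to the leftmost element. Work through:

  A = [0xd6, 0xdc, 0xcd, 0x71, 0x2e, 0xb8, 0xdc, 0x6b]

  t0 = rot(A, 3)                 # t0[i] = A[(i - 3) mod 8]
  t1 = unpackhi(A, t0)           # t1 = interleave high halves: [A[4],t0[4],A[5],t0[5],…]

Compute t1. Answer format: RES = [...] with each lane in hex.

  t0: b8 dc 6b d6 dc cd 71 2e
  t1: 2e dc b8 cd dc 71 6b 2e

RES = [0x2e, 0xdc, 0xb8, 0xcd, 0xdc, 0x71, 0x6b, 0x2e]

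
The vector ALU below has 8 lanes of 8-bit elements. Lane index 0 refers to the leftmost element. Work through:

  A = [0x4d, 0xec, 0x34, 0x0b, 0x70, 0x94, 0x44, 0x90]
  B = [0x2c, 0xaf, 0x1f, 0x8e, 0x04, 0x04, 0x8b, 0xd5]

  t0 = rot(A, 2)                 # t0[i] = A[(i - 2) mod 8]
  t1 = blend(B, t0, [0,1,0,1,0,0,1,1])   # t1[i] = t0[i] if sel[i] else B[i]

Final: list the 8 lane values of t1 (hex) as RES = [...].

RES = [0x2c, 0x90, 0x1f, 0xec, 0x04, 0x04, 0x70, 0x94]

t0 = [0x44, 0x90, 0x4d, 0xec, 0x34, 0x0b, 0x70, 0x94]
t1 = [0x2c, 0x90, 0x1f, 0xec, 0x04, 0x04, 0x70, 0x94]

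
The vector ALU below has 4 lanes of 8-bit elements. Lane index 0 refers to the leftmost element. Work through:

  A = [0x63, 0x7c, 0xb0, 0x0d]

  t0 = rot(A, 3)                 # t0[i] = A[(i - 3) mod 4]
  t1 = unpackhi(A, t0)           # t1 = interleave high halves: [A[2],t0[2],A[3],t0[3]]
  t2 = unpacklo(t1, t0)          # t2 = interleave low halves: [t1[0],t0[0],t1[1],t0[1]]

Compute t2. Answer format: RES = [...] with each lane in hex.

RES = [ 0xb0  0x7c  0x0d  0xb0 ]

→ t0 |7c|b0|0d|63|
→ t1 |b0|0d|0d|63|
→ t2 |b0|7c|0d|b0|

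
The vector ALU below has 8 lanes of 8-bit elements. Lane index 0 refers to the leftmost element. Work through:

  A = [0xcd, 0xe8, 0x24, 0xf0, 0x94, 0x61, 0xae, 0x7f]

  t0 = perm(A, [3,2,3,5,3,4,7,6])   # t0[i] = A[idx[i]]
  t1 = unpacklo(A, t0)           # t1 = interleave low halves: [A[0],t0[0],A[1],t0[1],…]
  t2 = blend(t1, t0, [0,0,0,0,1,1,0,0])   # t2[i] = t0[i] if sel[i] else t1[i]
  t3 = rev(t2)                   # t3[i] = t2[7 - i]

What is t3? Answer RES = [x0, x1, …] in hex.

RES = [0x61, 0xf0, 0x94, 0xf0, 0x24, 0xe8, 0xf0, 0xcd]

  t0: f0 24 f0 61 f0 94 7f ae
  t1: cd f0 e8 24 24 f0 f0 61
  t2: cd f0 e8 24 f0 94 f0 61
  t3: 61 f0 94 f0 24 e8 f0 cd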